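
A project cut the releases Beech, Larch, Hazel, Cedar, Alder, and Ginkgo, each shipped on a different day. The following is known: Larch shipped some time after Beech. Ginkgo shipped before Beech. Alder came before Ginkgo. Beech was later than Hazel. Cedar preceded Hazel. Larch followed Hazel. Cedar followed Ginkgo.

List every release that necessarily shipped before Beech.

Alder, Cedar, Ginkgo, Hazel

Directly stated before Beech: Ginkgo and Hazel.
Alder reaches Beech via Alder → Ginkgo → Beech.
Cedar reaches Beech via Cedar → Hazel → Beech.
No chain forces Larch ahead of Beech.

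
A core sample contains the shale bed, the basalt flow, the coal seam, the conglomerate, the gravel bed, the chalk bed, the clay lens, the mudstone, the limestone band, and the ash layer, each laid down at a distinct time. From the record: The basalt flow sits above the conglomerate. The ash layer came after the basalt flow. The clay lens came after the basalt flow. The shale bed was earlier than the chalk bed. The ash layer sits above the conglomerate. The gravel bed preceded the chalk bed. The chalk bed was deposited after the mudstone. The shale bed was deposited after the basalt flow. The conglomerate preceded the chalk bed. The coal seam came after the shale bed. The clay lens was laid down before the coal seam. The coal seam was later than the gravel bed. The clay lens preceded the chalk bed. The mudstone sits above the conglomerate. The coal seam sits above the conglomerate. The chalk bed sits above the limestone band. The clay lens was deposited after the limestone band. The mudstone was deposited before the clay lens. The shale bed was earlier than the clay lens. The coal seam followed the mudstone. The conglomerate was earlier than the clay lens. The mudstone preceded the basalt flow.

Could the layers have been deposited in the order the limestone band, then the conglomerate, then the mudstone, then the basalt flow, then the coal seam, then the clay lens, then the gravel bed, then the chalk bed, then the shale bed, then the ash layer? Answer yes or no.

no

The constraints require the clay lens before the coal seam, but in the proposed sequence the coal seam appears ahead of the clay lens. That one violation is enough.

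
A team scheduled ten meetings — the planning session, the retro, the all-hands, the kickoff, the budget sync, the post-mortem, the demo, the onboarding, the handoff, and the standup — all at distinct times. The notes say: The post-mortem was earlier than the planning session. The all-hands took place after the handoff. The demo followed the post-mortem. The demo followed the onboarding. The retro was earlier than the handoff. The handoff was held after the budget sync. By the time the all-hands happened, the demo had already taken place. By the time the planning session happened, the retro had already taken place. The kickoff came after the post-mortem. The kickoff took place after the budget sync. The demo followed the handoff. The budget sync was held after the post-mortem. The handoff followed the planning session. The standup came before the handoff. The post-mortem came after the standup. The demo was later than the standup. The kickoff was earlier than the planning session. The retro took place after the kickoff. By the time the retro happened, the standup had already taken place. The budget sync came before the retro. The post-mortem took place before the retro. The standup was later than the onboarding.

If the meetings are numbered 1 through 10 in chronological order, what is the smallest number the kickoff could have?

5

The budget sync, the onboarding, the post-mortem, and the standup must all come before the kickoff — 4 forced predecessors.
Nothing else is forced ahead of the kickoff, so its earliest slot is position 4 + 1 = 5.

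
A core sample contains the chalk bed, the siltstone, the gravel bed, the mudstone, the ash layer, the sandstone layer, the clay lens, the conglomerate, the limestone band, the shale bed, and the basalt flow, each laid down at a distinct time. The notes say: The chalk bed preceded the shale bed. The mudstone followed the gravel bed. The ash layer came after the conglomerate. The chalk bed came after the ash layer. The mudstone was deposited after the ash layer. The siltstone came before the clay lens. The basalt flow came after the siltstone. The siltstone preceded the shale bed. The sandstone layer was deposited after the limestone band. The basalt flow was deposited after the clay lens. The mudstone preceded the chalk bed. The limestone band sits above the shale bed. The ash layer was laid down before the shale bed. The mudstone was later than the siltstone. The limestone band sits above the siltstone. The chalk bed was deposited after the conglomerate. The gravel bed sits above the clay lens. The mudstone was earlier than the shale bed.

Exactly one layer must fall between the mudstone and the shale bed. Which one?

the chalk bed

Tracing the constraints gives the mudstone → the chalk bed → the shale bed, so the chalk bed sits after the mudstone and before the shale bed.
No other layer is forced both after the mudstone and before the shale bed.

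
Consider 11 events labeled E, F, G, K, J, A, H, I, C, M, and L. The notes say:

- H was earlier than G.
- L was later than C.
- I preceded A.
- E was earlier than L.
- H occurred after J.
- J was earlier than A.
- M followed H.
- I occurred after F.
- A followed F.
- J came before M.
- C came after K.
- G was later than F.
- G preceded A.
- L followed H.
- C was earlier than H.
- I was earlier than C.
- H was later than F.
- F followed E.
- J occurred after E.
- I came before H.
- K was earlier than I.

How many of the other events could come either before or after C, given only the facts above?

1

Forced before C: E, F, I, and K; forced after C: A, G, H, L, and M.
That leaves J with no forced order relative to C — 1.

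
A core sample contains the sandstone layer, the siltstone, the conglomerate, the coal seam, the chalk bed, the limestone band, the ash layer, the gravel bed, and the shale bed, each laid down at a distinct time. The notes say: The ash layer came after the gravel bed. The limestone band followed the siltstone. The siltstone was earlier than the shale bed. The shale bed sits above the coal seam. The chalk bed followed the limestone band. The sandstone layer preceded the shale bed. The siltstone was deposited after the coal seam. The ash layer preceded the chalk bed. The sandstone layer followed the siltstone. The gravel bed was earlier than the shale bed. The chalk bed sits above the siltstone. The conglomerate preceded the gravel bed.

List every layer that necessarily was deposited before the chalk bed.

Directly stated before the chalk bed: the ash layer, the limestone band, and the siltstone.
The coal seam reaches the chalk bed via the coal seam → the siltstone → the chalk bed.
The conglomerate reaches the chalk bed via the conglomerate → the gravel bed → the ash layer → the chalk bed.
The gravel bed reaches the chalk bed via the gravel bed → the ash layer → the chalk bed.

the ash layer, the coal seam, the conglomerate, the gravel bed, the limestone band, the siltstone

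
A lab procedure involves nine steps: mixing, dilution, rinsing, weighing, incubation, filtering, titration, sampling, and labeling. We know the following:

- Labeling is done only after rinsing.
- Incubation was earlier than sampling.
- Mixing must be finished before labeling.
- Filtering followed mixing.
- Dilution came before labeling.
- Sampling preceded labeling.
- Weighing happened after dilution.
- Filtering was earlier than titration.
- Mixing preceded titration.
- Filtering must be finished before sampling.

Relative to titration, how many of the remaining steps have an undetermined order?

6

Forced before titration: filtering and mixing.
That leaves dilution, incubation, labeling, rinsing, sampling, and weighing with no forced order relative to titration — 6.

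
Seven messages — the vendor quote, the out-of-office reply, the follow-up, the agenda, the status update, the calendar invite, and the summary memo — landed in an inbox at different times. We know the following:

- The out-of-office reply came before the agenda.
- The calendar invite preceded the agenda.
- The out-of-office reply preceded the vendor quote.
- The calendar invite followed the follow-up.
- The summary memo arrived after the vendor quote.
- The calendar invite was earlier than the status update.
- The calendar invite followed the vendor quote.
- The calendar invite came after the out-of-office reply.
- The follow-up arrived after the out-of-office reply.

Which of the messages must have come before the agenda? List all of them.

Directly stated before the agenda: the calendar invite and the out-of-office reply.
The follow-up reaches the agenda via the follow-up → the calendar invite → the agenda.
The vendor quote reaches the agenda via the vendor quote → the calendar invite → the agenda.
No chain forces the summary memo (or any of the others) ahead of the agenda.

the calendar invite, the follow-up, the out-of-office reply, the vendor quote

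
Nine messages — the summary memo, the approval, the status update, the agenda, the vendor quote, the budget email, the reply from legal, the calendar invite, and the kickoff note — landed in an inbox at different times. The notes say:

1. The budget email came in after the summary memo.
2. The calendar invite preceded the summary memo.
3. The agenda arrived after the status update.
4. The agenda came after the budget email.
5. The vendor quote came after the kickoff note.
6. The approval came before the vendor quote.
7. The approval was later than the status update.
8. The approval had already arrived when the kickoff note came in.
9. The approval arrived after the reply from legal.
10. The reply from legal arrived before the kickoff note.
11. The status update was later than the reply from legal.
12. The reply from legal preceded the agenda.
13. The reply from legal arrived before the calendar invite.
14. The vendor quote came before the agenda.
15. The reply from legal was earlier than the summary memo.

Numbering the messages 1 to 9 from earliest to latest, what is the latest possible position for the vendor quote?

8

The vendor quote must come before the agenda — 1 message forced after it.
Everything else can be placed before the vendor quote in some valid order, so the vendor quote can sit as late as position 9 − 1 = 8.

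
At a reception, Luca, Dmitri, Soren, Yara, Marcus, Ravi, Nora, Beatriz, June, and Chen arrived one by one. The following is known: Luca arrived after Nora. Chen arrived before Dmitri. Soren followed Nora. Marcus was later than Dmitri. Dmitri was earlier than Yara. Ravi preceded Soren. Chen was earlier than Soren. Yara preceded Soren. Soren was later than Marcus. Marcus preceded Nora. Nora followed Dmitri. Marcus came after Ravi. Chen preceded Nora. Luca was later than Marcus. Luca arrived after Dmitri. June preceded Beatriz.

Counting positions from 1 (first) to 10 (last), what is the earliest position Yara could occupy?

Chen and Dmitri must both come before Yara — 2 forced predecessors.
Nothing else is forced ahead of Yara, so their earliest slot is position 2 + 1 = 3.

3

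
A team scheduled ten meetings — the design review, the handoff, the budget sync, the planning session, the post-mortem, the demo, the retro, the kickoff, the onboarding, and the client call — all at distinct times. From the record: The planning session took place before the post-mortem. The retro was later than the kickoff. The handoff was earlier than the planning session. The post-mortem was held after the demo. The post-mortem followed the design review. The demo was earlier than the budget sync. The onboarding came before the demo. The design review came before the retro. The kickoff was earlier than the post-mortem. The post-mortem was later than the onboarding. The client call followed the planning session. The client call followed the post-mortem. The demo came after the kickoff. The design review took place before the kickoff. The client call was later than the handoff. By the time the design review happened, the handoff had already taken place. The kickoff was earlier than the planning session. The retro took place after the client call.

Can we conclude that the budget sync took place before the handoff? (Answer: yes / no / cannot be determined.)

Tracing the constraints gives the handoff → the design review → the kickoff → the demo → the budget sync, so the handoff must come before the budget sync.
That means the budget sync cannot be before the handoff.

no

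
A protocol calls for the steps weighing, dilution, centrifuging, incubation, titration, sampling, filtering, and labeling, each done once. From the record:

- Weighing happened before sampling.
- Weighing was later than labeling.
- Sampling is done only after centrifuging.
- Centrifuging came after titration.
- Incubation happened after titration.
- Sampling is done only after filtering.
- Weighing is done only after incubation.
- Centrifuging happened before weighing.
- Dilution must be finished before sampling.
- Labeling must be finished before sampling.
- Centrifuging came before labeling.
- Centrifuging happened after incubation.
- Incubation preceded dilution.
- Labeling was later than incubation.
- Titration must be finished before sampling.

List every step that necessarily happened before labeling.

Directly stated before labeling: centrifuging and incubation.
Titration reaches labeling via titration → centrifuging → labeling.

centrifuging, incubation, titration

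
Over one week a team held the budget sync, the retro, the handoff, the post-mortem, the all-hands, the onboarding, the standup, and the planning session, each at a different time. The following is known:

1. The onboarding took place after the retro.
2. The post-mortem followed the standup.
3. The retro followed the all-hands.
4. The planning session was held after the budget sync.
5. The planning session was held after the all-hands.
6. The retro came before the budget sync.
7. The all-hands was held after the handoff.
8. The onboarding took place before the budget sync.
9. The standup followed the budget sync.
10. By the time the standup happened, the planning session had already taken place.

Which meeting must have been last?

Every other meeting has a chain of constraints placing it before the post-mortem, so the post-mortem is last.

the post-mortem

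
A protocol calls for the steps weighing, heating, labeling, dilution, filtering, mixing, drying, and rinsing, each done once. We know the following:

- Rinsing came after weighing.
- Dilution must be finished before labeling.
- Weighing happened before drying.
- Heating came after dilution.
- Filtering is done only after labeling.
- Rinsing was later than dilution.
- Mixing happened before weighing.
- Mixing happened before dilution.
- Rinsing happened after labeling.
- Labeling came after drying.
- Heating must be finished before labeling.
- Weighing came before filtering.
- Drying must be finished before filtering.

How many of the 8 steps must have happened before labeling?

Directly stated before labeling: dilution, drying, and heating.
Mixing reaches labeling via mixing → dilution → labeling.
Weighing reaches labeling via weighing → drying → labeling.
That's dilution, drying, heating, mixing, and weighing — 5 in all.

5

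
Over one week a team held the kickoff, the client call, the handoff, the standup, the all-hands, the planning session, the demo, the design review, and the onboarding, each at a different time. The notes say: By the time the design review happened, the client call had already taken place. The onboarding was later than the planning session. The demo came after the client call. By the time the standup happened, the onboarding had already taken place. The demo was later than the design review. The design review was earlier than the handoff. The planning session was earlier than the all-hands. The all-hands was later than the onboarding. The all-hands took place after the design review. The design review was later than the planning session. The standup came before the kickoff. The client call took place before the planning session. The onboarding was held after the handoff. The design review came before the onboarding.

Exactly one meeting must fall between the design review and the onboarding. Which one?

the handoff

Tracing the constraints gives the design review → the handoff → the onboarding, so the handoff sits after the design review and before the onboarding.
No other meeting is forced both after the design review and before the onboarding.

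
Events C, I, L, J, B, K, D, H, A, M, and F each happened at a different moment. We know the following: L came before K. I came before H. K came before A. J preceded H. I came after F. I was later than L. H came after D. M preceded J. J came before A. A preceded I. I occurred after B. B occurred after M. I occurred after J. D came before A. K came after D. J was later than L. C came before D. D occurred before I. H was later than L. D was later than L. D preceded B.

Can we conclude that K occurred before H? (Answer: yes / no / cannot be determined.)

Chain the constraints: K → A → I → H. Each link is directly stated, so K comes before H.

yes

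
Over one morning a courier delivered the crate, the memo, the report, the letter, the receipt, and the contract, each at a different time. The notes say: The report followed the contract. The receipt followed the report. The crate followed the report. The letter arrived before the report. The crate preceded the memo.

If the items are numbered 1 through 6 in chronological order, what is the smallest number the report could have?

The contract and the letter must both come before the report — 2 forced predecessors.
Nothing else is forced ahead of the report, so its earliest slot is position 2 + 1 = 3.

3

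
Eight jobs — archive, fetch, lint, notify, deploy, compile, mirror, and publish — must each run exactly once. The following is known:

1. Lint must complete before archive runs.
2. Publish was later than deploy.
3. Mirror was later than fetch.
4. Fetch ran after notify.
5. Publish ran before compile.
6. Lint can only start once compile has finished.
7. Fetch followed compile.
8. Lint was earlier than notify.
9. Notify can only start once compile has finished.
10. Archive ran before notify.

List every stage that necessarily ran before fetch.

Directly stated before fetch: compile and notify.
Archive reaches fetch via archive → notify → fetch.
Deploy reaches fetch via deploy → publish → compile → fetch.
Lint reaches fetch via lint → notify → fetch.
Likewise publish reaches fetch by chaining the stated constraints.

archive, compile, deploy, lint, notify, publish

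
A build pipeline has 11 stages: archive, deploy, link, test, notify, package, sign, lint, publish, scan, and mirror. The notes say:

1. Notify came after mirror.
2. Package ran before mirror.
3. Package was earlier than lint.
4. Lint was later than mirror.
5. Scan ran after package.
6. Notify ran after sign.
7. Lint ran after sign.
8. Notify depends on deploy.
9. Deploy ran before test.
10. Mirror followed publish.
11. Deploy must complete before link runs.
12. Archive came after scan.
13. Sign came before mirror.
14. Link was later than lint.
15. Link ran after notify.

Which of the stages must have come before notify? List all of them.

deploy, mirror, package, publish, sign

Directly stated before notify: deploy, mirror, and sign.
Package reaches notify via package → mirror → notify.
Publish reaches notify via publish → mirror → notify.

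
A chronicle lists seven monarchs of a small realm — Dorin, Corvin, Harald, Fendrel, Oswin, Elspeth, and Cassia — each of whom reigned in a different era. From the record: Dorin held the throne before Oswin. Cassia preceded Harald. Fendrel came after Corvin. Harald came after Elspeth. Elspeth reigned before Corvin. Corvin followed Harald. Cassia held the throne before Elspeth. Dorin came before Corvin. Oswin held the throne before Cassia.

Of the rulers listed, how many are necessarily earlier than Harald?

4

Directly stated before Harald: Cassia and Elspeth.
Dorin reaches Harald via Dorin → Oswin → Cassia → Harald.
Oswin reaches Harald via Oswin → Cassia → Harald.
That's Cassia, Dorin, Elspeth, and Oswin — 4 in all.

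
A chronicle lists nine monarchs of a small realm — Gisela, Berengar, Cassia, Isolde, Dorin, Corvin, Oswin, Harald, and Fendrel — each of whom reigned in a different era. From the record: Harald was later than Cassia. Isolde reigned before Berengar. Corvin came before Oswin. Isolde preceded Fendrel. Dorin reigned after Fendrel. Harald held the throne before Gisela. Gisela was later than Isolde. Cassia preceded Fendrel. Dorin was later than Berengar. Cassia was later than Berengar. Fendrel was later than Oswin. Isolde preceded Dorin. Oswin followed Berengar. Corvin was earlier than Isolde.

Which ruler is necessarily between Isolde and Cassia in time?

Tracing the constraints gives Isolde → Berengar → Cassia, so Berengar sits after Isolde and before Cassia.
No other ruler is forced both after Isolde and before Cassia.

Berengar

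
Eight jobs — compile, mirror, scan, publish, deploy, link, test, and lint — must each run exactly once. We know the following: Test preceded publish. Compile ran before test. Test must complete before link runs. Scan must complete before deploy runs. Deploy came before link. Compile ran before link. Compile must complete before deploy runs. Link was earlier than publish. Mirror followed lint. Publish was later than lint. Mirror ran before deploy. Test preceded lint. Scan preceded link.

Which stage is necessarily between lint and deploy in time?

mirror

Tracing the constraints gives lint → mirror → deploy, so mirror sits after lint and before deploy.
No other stage is forced both after lint and before deploy.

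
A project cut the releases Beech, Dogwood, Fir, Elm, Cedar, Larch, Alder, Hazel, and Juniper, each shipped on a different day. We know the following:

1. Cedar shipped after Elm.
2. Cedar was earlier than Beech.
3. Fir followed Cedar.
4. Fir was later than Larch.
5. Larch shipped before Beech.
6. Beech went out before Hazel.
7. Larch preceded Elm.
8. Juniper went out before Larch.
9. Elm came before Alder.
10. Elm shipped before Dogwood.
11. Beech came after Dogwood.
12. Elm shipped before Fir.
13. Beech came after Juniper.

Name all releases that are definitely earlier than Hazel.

Beech, Cedar, Dogwood, Elm, Juniper, Larch

Directly stated before Hazel: Beech.
Cedar reaches Hazel via Cedar → Beech → Hazel.
Dogwood reaches Hazel via Dogwood → Beech → Hazel.
Elm reaches Hazel via Elm → Cedar → Beech → Hazel.
Likewise Juniper and Larch each reach Hazel by chaining the stated constraints.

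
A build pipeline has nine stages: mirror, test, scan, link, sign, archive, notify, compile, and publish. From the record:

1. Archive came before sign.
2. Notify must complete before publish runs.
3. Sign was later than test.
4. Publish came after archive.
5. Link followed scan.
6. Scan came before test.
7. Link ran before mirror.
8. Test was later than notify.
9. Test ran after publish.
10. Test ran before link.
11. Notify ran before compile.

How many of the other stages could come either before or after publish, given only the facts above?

2

Forced before publish: archive and notify; forced after publish: link, mirror, sign, and test.
That leaves compile and scan with no forced order relative to publish — 2.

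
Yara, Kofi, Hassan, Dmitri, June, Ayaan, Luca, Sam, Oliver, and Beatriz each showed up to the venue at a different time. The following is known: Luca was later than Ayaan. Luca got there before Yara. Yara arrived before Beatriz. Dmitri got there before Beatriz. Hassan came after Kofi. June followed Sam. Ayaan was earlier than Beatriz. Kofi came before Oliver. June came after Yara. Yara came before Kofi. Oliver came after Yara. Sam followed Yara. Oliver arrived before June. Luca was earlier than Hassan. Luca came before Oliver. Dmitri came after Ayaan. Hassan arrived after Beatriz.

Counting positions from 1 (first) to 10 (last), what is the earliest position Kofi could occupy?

Ayaan, Luca, and Yara must all come before Kofi — 3 forced predecessors.
Nothing else is forced ahead of Kofi, so their earliest slot is position 3 + 1 = 4.

4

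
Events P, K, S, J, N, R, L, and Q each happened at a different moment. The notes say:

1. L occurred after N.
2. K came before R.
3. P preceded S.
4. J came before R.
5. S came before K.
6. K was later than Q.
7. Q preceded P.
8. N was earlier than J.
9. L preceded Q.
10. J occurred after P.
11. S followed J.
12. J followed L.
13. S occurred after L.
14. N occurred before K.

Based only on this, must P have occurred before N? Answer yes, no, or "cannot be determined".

Tracing the constraints gives N → L → Q → P, so N must come before P.
That means P cannot be before N.

no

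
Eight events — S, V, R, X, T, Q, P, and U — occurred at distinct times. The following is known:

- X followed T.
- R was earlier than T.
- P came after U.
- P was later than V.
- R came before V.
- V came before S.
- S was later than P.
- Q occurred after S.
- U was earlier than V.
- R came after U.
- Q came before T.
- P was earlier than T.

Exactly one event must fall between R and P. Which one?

Tracing the constraints gives R → V → P, so V sits after R and before P.
No other event is forced both after R and before P.

V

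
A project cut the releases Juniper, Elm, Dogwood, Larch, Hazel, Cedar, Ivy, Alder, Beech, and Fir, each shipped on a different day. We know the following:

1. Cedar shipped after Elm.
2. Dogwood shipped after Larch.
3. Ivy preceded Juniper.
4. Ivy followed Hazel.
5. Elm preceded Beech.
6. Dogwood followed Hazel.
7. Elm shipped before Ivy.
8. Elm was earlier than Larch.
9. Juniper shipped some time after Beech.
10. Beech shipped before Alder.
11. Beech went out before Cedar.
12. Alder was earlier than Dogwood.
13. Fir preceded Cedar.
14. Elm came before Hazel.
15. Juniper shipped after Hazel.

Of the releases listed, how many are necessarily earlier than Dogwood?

5

Directly stated before Dogwood: Alder, Hazel, and Larch.
Beech reaches Dogwood via Beech → Alder → Dogwood.
Elm reaches Dogwood via Elm → Larch → Dogwood.
No chain forces Cedar (or any of the others) ahead of Dogwood.
That's Alder, Beech, Elm, Hazel, and Larch — 5 in all.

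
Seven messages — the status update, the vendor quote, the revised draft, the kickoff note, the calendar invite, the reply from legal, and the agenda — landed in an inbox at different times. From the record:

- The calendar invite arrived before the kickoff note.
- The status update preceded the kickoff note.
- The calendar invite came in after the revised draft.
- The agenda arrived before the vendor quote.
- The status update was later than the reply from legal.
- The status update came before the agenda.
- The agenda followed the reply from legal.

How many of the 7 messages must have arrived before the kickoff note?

Directly stated before the kickoff note: the calendar invite and the status update.
The reply from legal reaches the kickoff note via the reply from legal → the status update → the kickoff note.
The revised draft reaches the kickoff note via the revised draft → the calendar invite → the kickoff note.
No chain forces the agenda (or any of the others) ahead of the kickoff note.
That's the calendar invite, the reply from legal, the revised draft, and the status update — 4 in all.

4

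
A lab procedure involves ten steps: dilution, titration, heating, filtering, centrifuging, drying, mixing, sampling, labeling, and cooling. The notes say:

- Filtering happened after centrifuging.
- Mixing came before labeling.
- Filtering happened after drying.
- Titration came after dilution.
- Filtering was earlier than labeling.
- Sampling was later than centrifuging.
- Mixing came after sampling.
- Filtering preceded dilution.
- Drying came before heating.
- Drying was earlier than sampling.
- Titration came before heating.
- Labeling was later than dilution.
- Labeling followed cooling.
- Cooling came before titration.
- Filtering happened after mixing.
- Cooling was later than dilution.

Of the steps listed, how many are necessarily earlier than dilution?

Directly stated before dilution: filtering.
Centrifuging reaches dilution via centrifuging → filtering → dilution.
Drying reaches dilution via drying → filtering → dilution.
Mixing reaches dilution via mixing → filtering → dilution.
Likewise sampling reaches dilution by chaining the stated constraints.
No chain forces titration (or any of the others) ahead of dilution.
That's centrifuging, drying, filtering, mixing, and sampling — 5 in all.

5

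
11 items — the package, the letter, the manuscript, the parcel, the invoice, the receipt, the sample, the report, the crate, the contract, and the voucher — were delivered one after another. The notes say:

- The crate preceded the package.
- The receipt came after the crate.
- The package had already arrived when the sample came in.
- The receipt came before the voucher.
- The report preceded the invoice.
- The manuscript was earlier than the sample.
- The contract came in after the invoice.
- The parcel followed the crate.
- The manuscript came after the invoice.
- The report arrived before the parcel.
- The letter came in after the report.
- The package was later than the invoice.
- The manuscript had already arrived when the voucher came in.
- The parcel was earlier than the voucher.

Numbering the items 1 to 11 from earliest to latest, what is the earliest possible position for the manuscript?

3

The invoice and the report must both come before the manuscript — 2 forced predecessors.
Nothing else is forced ahead of the manuscript, so its earliest slot is position 2 + 1 = 3.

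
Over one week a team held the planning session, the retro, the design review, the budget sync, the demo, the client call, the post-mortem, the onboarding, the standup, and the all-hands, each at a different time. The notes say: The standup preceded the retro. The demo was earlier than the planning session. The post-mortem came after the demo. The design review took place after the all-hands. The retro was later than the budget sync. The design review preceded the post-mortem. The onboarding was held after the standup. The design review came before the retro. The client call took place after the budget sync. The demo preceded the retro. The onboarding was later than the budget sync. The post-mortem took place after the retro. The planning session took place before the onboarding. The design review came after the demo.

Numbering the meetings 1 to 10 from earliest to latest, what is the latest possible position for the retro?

9

The retro must come before the post-mortem — 1 meeting forced after it.
Everything else can be placed before the retro in some valid order, so the retro can sit as late as position 10 − 1 = 9.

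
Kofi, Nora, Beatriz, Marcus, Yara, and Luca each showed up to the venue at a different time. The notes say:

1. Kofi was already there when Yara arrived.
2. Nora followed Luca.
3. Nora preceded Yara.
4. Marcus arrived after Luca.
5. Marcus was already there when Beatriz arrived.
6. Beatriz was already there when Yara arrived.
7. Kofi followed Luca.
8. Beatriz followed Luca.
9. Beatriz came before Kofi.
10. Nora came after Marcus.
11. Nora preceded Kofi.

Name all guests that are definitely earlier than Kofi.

Directly stated before Kofi: Beatriz, Luca, and Nora.
Marcus reaches Kofi via Marcus → Beatriz → Kofi.
No chain forces Yara ahead of Kofi.

Beatriz, Luca, Marcus, Nora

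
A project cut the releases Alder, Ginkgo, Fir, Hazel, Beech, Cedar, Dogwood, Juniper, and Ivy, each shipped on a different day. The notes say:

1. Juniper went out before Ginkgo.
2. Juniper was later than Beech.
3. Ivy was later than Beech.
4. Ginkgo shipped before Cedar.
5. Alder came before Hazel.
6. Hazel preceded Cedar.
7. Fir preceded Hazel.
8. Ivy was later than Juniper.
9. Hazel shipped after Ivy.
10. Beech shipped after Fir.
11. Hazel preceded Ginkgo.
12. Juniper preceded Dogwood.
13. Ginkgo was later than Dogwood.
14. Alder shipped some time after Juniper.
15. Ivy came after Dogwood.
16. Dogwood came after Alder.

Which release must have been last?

Every other release has a chain of constraints placing it before Cedar, so Cedar is last.

Cedar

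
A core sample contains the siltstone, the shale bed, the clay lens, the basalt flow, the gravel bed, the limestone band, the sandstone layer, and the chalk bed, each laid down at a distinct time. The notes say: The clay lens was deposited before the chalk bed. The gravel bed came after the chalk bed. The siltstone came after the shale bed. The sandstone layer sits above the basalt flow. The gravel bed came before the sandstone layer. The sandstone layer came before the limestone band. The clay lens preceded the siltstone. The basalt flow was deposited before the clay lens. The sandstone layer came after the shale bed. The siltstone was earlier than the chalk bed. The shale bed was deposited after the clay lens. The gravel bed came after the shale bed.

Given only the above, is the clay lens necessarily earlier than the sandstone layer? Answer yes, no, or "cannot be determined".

yes

Chain the constraints: the clay lens → the shale bed → the sandstone layer. Each link is directly stated, so the clay lens comes before the sandstone layer.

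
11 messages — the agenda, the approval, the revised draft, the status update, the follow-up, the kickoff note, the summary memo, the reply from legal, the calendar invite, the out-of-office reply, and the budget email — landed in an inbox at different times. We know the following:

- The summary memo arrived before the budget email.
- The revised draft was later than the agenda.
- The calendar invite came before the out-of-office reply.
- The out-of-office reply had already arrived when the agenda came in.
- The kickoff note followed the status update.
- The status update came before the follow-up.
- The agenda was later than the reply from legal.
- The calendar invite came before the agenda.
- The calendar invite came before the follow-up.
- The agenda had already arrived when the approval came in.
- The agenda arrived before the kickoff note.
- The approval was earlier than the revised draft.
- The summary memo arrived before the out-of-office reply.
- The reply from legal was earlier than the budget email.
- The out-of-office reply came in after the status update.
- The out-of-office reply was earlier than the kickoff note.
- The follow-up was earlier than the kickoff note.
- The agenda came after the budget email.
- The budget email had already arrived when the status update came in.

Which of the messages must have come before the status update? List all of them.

the budget email, the reply from legal, the summary memo

Directly stated before the status update: the budget email.
The reply from legal reaches the status update via the reply from legal → the budget email → the status update.
The summary memo reaches the status update via the summary memo → the budget email → the status update.
No chain forces the kickoff note (or any of the others) ahead of the status update.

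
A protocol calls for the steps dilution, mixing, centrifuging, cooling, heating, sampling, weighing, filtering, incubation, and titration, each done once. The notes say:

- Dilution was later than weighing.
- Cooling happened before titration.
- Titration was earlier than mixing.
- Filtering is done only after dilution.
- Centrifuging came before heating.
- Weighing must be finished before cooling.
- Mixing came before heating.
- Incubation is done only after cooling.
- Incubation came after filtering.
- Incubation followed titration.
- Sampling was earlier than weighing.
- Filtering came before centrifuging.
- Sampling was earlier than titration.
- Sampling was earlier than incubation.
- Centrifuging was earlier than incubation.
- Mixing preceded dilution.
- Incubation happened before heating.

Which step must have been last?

heating

Every other step has a chain of constraints placing it before heating, so heating is last.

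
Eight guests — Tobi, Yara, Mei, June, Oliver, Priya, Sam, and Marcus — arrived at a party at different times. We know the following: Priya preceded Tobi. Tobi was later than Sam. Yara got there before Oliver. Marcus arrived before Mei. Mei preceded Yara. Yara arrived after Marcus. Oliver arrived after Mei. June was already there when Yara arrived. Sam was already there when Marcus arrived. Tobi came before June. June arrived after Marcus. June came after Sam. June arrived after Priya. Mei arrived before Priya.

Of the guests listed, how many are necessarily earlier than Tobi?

Directly stated before Tobi: Priya and Sam.
Marcus reaches Tobi via Marcus → Mei → Priya → Tobi.
Mei reaches Tobi via Mei → Priya → Tobi.
No chain forces Oliver (or any of the others) ahead of Tobi.
That's Marcus, Mei, Priya, and Sam — 4 in all.

4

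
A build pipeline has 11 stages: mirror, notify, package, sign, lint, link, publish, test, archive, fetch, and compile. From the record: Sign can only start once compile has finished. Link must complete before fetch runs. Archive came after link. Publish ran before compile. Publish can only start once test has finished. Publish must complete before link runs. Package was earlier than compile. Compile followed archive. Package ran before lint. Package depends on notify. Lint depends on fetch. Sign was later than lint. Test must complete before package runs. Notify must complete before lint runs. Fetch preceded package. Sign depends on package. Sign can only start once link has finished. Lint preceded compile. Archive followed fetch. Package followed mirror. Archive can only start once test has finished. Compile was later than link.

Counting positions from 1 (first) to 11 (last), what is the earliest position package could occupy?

Fetch, link, mirror, notify, publish, and test must all come before package — 6 forced predecessors.
Nothing else is forced ahead of package, so its earliest slot is position 6 + 1 = 7.

7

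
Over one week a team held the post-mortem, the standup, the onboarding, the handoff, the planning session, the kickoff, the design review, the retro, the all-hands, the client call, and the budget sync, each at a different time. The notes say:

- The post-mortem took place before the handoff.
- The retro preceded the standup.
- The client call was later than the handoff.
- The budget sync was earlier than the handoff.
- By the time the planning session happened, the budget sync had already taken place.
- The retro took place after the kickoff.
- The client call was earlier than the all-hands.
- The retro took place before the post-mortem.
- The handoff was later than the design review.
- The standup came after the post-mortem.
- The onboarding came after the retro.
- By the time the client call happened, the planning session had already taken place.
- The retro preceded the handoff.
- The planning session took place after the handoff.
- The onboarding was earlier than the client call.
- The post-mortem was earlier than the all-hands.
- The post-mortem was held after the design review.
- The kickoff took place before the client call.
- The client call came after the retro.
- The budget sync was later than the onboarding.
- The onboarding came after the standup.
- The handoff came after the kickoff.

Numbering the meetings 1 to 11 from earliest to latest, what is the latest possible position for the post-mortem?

4

The post-mortem must come before the all-hands, the budget sync, the client call, the handoff, the onboarding, the planning session, and the standup — 7 meetings forced after it.
Everything else can be placed before the post-mortem in some valid order, so the post-mortem can sit as late as position 11 − 7 = 4.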